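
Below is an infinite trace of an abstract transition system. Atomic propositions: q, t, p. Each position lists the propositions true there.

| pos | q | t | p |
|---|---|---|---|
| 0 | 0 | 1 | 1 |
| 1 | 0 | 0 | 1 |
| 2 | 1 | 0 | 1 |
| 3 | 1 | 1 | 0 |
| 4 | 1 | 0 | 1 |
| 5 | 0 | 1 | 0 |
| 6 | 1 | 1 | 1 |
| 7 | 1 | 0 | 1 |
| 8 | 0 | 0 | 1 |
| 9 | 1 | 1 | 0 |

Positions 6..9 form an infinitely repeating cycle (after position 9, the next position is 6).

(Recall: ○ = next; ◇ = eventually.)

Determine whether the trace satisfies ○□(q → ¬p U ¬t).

The position after 0 is 1; □(q → ¬p U ¬t) is false there.

Violated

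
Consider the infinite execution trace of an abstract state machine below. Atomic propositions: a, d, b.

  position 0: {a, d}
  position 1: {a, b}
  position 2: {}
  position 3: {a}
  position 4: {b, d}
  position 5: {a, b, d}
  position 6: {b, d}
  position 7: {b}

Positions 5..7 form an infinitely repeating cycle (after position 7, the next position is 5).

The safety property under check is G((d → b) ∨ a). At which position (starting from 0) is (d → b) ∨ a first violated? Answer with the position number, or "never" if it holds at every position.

(d → b) ∨ a holds at every position 0..7, and those are all the positions the trace ever visits, so the invariant G((d → b) ∨ a) is never violated.

never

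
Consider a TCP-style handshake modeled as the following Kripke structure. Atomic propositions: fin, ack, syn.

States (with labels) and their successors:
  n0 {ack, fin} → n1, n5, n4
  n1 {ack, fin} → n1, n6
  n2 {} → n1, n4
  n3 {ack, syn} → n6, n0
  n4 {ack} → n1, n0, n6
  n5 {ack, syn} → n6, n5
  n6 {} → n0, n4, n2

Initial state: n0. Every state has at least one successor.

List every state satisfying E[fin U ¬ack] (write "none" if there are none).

States satisfying fin: {n0, n1}.
States satisfying ¬ack: {n2, n6}.
States satisfying E[fin U ¬ack]: {n0, n1, n2, n6}.

{n0, n1, n2, n6}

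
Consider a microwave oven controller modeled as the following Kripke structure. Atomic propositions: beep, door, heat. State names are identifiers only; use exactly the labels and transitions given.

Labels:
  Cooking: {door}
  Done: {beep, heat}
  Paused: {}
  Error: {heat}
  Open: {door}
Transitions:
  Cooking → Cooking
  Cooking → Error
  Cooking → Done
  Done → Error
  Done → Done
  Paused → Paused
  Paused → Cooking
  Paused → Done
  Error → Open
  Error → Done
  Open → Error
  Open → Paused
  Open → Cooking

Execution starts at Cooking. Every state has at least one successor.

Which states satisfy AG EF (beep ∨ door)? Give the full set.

States satisfying EF (beep ∨ door): {Cooking, Done, Paused, Error, Open}.
States satisfying AG EF (beep ∨ door): {Cooking, Done, Paused, Error, Open}.

{Cooking, Done, Paused, Error, Open}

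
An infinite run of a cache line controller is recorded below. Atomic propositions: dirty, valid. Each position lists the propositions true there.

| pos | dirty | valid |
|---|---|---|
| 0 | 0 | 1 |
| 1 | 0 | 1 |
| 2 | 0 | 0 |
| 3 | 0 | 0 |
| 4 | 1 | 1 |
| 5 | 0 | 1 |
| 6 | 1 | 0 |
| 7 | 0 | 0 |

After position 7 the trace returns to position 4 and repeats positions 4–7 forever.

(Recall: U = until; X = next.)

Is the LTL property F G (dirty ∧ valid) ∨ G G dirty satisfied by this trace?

G (dirty ∧ valid) is false at every position 0..7, so it never becomes true and F G (dirty ∧ valid) fails.
G dirty must hold at every position from 0 onward. It fails at position 0, so G G dirty is false.
At position 0: F G (dirty ∧ valid) is false; G G dirty is false; so F G (dirty ∧ valid) ∨ G G dirty is false.

Violated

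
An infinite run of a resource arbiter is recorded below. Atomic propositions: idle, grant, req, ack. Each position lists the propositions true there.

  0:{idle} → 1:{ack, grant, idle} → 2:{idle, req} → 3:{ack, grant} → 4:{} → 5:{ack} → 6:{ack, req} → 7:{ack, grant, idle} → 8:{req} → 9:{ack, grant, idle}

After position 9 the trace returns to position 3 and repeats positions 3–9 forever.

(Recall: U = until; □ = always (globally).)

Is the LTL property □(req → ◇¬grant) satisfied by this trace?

Holds

req → ◇¬grant holds at every position 0..9, and those are all positions ever visited, so □(req → ◇¬grant) holds.
Positions where req holds: 2, 6, 8.
Check ◇¬grant at each: 2→ok, 6→ok, 8→ok.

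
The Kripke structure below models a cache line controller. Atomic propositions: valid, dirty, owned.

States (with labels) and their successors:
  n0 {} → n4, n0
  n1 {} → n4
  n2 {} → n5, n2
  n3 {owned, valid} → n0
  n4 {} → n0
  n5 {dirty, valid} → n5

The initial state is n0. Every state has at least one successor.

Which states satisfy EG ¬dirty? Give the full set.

{n0, n1, n2, n3, n4}

States satisfying ¬dirty: {n0, n1, n2, n3, n4}.
States satisfying EG ¬dirty: {n0, n1, n2, n3, n4}.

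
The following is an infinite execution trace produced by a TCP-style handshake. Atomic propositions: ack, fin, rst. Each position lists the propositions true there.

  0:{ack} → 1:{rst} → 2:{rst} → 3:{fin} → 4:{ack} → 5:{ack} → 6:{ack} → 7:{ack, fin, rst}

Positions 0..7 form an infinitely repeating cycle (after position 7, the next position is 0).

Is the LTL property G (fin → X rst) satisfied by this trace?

fin → X rst must hold at every position from 0 onward. It fails at position 3, so G (fin → X rst) is false.
Positions where fin holds: 3, 7.
Check X rst at each: 3→fails, 7→fails.

Does not hold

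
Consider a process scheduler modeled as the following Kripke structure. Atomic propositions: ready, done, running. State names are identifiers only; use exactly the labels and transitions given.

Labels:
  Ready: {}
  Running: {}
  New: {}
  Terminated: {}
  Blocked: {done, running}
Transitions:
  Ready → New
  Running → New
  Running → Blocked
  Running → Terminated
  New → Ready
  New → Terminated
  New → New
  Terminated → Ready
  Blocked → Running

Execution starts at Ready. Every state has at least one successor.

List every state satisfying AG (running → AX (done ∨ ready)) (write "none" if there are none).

{Ready, New, Terminated}

States satisfying running → AX (done ∨ ready): {Ready, Running, New, Terminated}.
States satisfying AG (running → AX (done ∨ ready)): {Ready, New, Terminated}.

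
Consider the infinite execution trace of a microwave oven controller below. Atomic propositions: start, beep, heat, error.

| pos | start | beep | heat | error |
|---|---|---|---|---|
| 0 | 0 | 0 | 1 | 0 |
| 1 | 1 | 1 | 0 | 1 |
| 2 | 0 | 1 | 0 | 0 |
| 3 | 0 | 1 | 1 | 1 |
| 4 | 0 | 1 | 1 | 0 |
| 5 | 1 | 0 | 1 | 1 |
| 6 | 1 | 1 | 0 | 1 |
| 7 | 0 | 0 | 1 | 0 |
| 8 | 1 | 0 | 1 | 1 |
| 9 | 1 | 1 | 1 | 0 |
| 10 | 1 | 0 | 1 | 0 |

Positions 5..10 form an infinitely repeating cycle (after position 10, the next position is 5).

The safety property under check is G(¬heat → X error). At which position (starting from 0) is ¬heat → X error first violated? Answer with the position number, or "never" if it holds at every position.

1

Check ¬heat → X error at each position in order: 0 ✓.
At position 1 the labels are {beep, error, start} and the next position 2 has {beep}, so ¬heat → X error is false there. This is the first violation.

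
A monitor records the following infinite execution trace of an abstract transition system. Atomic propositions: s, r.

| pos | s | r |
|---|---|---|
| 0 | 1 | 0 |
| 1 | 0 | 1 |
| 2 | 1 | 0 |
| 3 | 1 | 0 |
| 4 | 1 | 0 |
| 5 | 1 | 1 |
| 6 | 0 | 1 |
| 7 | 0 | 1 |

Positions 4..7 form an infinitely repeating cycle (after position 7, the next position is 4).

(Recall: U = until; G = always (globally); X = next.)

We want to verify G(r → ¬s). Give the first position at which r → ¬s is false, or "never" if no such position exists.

5

Check r → ¬s at each position in order: 0 ✓, 1 ✓, 2 ✓, 3 ✓, 4 ✓.
At position 5 the labels are {r, s}, so r → ¬s is false there. This is the first violation.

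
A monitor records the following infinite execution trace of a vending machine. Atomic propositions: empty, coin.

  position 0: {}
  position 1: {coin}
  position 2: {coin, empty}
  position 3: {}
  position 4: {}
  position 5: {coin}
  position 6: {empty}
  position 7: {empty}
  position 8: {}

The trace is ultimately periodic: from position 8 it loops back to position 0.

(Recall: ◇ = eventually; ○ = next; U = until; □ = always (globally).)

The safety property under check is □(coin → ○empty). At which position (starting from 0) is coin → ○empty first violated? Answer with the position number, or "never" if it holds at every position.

Check coin → ○empty at each position in order: 0 ✓, 1 ✓.
At position 2 the labels are {coin, empty} and the next position 3 has {}, so coin → ○empty is false there. This is the first violation.

2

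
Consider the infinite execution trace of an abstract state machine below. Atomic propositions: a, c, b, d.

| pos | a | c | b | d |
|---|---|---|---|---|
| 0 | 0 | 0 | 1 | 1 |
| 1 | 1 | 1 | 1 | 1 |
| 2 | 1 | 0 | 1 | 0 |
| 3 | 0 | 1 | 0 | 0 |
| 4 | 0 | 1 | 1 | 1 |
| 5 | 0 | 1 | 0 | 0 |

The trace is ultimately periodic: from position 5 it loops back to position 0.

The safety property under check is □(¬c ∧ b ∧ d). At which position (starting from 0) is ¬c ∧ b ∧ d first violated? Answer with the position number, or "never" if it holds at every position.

Check ¬c ∧ b ∧ d at each position in order: 0 ✓.
At position 1 the labels are {a, b, c, d}, so ¬c ∧ b ∧ d is false there. This is the first violation.

1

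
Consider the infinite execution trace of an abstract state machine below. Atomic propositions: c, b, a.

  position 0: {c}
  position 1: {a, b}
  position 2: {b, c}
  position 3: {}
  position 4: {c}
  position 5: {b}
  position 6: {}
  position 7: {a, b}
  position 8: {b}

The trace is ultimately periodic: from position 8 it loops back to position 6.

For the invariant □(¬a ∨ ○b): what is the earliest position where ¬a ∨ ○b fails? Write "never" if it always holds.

¬a ∨ ○b holds at every position 0..8, and those are all the positions the trace ever visits, so the invariant □(¬a ∨ ○b) is never violated.

never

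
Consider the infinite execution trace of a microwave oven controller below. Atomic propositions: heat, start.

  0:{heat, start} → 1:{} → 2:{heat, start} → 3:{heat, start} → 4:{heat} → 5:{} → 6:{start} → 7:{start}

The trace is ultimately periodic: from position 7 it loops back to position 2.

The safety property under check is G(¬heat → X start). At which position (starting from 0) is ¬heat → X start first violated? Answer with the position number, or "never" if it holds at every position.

never

¬heat → X start holds at every position 0..7, and those are all the positions the trace ever visits, so the invariant G(¬heat → X start) is never violated.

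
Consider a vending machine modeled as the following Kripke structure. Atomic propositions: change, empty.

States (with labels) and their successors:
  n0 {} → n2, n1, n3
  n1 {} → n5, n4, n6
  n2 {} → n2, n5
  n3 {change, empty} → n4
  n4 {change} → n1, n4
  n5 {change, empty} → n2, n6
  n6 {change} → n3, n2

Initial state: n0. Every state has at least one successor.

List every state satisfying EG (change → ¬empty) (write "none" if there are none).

{n0, n1, n2, n4, n6}

States satisfying change → ¬empty: {n0, n1, n2, n4, n6}.
States satisfying EG (change → ¬empty): {n0, n1, n2, n4, n6}.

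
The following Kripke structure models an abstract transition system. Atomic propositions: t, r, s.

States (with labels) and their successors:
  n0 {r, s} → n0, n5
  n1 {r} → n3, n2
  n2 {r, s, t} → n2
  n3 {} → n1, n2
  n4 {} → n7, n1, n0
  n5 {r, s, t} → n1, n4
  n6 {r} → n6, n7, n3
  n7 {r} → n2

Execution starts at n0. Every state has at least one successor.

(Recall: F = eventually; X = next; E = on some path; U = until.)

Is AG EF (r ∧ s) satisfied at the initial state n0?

Satisfied

States satisfying EF (r ∧ s): {n0, n1, n2, n3, n4, n5, n6, n7}.
States satisfying AG EF (r ∧ s): {n0, n1, n2, n3, n4, n5, n6, n7}.
Every state reachable from n0 satisfies EF (r ∧ s).
n0 ∈ Sat(AG EF (r ∧ s)).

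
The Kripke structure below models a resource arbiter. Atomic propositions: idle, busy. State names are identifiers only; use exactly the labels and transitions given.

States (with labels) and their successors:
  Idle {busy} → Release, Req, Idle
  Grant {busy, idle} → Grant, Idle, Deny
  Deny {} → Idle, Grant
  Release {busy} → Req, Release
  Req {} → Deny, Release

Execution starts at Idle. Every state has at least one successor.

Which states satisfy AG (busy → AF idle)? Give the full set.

States satisfying busy → AF idle: {Grant, Deny, Req}.
States satisfying AG (busy → AF idle): ∅.

none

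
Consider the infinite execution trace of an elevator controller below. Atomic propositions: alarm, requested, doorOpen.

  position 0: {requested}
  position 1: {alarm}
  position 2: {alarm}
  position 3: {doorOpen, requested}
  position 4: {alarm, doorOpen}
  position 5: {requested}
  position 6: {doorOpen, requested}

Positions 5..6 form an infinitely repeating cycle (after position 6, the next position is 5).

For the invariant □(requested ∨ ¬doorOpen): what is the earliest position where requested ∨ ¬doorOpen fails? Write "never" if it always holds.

Check requested ∨ ¬doorOpen at each position in order: 0 ✓, 1 ✓, 2 ✓, 3 ✓.
At position 4 the labels are {alarm, doorOpen}, so requested ∨ ¬doorOpen is false there. This is the first violation.

4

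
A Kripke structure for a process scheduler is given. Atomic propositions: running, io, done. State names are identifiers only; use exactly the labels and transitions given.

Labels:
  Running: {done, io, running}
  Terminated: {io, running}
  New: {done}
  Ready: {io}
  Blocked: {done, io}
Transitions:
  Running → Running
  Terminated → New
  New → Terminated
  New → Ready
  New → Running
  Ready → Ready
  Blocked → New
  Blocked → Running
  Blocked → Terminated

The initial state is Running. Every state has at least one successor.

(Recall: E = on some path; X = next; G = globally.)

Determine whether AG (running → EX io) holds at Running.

Yes

States satisfying running → EX io: {Running, New, Ready, Blocked}.
States satisfying AG (running → EX io): {Running, Ready}.
Every state reachable from Running satisfies running → EX io.
Running ∈ Sat(AG (running → EX io)).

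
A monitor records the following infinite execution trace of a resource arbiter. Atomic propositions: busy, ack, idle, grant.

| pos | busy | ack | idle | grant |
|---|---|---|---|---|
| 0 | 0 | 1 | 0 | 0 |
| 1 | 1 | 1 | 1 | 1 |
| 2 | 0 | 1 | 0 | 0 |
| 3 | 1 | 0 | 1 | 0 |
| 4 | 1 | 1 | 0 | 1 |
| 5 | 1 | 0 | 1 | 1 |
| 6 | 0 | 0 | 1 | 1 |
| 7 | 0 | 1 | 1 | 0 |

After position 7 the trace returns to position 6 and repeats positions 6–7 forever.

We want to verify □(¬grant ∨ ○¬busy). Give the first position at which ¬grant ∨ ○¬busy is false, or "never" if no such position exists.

Check ¬grant ∨ ○¬busy at each position in order: 0 ✓, 1 ✓, 2 ✓, 3 ✓.
At position 4 the labels are {ack, busy, grant} and the next position 5 has {busy, grant, idle}, so ¬grant ∨ ○¬busy is false there. This is the first violation.

4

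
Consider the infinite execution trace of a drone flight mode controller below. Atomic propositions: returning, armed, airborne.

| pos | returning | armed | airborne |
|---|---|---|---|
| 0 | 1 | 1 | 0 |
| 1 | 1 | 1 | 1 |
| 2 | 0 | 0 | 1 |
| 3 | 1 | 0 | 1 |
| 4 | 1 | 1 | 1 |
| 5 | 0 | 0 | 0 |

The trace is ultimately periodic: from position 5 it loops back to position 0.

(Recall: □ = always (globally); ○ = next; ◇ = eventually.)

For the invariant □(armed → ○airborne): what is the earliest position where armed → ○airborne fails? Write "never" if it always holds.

4

Check armed → ○airborne at each position in order: 0 ✓, 1 ✓, 2 ✓, 3 ✓.
At position 4 the labels are {airborne, armed, returning} and the next position 5 has {}, so armed → ○airborne is false there. This is the first violation.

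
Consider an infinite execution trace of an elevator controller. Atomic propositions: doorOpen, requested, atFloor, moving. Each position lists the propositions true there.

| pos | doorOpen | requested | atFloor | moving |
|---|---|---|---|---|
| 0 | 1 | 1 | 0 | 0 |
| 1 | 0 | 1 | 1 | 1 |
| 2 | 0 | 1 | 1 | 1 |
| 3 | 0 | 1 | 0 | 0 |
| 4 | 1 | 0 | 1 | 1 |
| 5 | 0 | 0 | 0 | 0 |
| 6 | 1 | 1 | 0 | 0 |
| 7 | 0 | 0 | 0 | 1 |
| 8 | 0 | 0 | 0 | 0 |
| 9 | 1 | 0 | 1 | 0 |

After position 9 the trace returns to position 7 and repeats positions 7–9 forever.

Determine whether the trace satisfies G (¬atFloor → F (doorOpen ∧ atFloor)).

Yes

¬atFloor → F (doorOpen ∧ atFloor) holds at every position 0..9, and those are all positions ever visited, so G (¬atFloor → F (doorOpen ∧ atFloor)) holds.
Positions where ¬atFloor holds: 0, 3, 5, 6, 7, 8.
Check F (doorOpen ∧ atFloor) at each: 0→ok, 3→ok, 5→ok, 6→ok, 7→ok, 8→ok.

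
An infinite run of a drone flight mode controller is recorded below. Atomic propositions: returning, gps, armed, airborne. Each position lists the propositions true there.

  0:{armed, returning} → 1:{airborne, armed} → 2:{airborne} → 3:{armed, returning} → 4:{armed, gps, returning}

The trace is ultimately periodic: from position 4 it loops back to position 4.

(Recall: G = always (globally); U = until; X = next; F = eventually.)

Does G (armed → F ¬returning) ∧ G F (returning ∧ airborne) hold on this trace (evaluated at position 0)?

Does not hold

armed → F ¬returning must hold at every position from 0 onward. It fails at position 3, so G (armed → F ¬returning) is false.
Positions where armed holds: 0, 1, 3, 4.
Check F ¬returning at each: 0→ok, 1→ok, 3→fails, 4→fails.
F (returning ∧ airborne) must hold at every position from 0 onward. It fails at position 0, so G F (returning ∧ airborne) is false.
At position 0: G (armed → F ¬returning) is false; G F (returning ∧ airborne) is false; so G (armed → F ¬returning) ∧ G F (returning ∧ airborne) is false.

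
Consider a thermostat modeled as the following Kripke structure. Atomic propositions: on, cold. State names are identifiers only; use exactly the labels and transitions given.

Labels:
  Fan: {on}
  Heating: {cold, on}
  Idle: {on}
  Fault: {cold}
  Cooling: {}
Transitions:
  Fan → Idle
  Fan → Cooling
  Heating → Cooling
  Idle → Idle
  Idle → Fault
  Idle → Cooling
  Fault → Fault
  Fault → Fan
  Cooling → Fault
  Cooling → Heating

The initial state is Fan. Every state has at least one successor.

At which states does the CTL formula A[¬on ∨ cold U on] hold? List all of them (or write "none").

States satisfying ¬on ∨ cold: {Heating, Fault, Cooling}.
States satisfying on: {Fan, Heating, Idle}.
States satisfying A[¬on ∨ cold U on]: {Fan, Heating, Idle}.

{Fan, Heating, Idle}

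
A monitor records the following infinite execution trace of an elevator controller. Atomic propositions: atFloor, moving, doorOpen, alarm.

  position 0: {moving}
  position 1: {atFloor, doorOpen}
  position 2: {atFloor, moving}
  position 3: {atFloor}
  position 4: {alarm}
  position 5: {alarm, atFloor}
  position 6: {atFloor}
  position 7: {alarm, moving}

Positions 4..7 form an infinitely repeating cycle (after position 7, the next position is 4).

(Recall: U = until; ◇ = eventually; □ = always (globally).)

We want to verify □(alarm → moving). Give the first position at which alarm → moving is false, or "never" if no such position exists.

4

Check alarm → moving at each position in order: 0 ✓, 1 ✓, 2 ✓, 3 ✓.
At position 4 the labels are {alarm}, so alarm → moving is false there. This is the first violation.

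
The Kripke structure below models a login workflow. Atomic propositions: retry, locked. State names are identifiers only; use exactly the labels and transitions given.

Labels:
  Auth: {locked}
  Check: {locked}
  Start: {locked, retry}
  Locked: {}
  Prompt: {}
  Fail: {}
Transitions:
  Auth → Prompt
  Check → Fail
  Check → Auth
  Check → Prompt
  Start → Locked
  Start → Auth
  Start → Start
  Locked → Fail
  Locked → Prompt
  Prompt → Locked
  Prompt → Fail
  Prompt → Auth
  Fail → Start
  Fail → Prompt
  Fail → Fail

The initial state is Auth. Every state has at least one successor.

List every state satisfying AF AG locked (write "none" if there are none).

none

States satisfying AG locked: ∅.
States satisfying AF AG locked: ∅.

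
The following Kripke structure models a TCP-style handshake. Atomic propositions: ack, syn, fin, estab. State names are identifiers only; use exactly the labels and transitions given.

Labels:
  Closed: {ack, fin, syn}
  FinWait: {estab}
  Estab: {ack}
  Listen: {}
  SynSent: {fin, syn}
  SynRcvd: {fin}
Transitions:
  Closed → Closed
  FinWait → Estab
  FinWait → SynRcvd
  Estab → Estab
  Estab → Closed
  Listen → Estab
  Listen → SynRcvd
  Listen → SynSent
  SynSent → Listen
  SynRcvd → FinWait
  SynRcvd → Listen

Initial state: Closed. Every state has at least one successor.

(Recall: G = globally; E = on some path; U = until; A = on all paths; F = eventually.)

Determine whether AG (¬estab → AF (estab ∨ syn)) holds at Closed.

Holds

States satisfying ¬estab → AF (estab ∨ syn): {Closed, FinWait, SynSent}.
States satisfying AG (¬estab → AF (estab ∨ syn)): {Closed}.
Every state reachable from Closed satisfies ¬estab → AF (estab ∨ syn).
Closed ∈ Sat(AG (¬estab → AF (estab ∨ syn))).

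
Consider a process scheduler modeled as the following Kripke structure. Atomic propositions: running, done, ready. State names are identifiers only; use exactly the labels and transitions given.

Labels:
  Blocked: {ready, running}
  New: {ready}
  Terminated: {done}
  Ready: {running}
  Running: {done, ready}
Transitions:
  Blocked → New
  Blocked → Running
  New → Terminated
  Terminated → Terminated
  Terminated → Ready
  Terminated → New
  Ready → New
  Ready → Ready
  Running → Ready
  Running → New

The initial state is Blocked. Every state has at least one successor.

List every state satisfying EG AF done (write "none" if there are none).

{Blocked, New, Terminated, Running}

States satisfying AF done: {Blocked, New, Terminated, Running}.
States satisfying EG AF done: {Blocked, New, Terminated, Running}.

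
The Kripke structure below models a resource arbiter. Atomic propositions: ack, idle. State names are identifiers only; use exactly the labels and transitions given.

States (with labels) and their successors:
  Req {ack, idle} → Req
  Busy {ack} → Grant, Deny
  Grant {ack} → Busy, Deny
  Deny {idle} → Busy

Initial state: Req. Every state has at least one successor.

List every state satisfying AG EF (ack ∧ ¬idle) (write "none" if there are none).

{Busy, Grant, Deny}

States satisfying EF (ack ∧ ¬idle): {Busy, Grant, Deny}.
States satisfying AG EF (ack ∧ ¬idle): {Busy, Grant, Deny}.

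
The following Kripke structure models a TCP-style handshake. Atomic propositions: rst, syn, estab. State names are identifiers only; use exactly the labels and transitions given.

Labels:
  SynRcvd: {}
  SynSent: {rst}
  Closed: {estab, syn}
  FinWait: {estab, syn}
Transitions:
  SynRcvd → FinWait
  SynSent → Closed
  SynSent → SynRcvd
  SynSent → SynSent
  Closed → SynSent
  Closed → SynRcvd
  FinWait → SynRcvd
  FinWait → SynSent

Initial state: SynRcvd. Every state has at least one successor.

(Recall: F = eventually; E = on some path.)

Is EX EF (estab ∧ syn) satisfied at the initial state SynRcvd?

States satisfying EF (estab ∧ syn): {SynRcvd, SynSent, Closed, FinWait}.
States satisfying EX EF (estab ∧ syn): {SynRcvd, SynSent, Closed, FinWait}.
SynRcvd ∈ Sat(EX EF (estab ∧ syn)).

Holds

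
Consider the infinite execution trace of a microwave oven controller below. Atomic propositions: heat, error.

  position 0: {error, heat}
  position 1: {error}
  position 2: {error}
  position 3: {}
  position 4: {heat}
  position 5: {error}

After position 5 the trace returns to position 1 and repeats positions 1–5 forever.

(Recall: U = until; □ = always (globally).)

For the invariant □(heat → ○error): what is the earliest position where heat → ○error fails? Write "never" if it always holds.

never

heat → ○error holds at every position 0..5, and those are all the positions the trace ever visits, so the invariant □(heat → ○error) is never violated.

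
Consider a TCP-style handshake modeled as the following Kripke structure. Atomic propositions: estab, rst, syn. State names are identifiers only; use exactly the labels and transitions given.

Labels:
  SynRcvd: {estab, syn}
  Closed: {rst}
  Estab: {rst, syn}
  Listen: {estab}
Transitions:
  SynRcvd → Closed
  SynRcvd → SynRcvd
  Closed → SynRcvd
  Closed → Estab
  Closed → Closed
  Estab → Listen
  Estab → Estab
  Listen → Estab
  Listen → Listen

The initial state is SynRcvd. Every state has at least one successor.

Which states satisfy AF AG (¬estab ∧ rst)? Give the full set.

none

States satisfying AG (¬estab ∧ rst): ∅.
States satisfying AF AG (¬estab ∧ rst): ∅.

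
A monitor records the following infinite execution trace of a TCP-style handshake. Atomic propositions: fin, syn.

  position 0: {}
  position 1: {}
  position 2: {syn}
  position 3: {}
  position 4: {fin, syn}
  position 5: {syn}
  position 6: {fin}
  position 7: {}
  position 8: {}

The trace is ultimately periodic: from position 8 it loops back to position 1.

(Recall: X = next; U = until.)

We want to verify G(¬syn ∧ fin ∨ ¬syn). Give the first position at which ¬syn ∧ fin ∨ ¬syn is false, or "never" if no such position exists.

Check ¬syn ∧ fin ∨ ¬syn at each position in order: 0 ✓, 1 ✓.
At position 2 the labels are {syn}, so ¬syn ∧ fin ∨ ¬syn is false there. This is the first violation.

2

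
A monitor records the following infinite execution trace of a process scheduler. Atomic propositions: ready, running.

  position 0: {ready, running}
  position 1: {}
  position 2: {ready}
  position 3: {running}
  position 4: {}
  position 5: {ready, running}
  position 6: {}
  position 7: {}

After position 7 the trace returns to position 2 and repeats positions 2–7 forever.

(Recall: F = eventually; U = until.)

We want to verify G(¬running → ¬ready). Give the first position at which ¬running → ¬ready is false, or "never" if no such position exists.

Check ¬running → ¬ready at each position in order: 0 ✓, 1 ✓.
At position 2 the labels are {ready}, so ¬running → ¬ready is false there. This is the first violation.

2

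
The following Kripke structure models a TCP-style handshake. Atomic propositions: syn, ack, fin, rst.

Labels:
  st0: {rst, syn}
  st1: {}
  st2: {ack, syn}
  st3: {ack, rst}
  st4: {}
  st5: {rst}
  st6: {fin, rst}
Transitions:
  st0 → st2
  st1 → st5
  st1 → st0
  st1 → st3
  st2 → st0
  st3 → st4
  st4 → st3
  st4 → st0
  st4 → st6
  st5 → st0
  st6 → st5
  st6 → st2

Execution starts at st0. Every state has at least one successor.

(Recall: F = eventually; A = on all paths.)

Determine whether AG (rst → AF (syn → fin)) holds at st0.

States satisfying rst → AF (syn → fin): {st1, st2, st3, st4, st5, st6}.
States satisfying AG (rst → AF (syn → fin)): ∅.
st0 is reachable from st0 and violates rst → AF (syn → fin), so AG fails at st0.
st0 ∉ Sat(AG (rst → AF (syn → fin))).

Violated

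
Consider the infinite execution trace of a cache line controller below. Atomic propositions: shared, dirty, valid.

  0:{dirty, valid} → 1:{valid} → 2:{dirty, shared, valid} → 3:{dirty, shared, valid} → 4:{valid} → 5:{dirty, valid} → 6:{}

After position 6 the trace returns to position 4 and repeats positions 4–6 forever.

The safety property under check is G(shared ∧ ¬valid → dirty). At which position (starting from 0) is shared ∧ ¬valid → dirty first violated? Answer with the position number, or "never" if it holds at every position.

shared ∧ ¬valid → dirty holds at every position 0..6, and those are all the positions the trace ever visits, so the invariant G(shared ∧ ¬valid → dirty) is never violated.

never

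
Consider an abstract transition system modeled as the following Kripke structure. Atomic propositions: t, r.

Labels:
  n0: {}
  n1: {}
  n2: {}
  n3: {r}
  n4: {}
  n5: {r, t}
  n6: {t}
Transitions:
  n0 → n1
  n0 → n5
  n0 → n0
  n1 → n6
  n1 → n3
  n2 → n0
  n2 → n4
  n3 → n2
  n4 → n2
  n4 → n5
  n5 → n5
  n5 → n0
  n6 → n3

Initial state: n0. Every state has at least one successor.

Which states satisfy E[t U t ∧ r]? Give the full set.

{n5}

States satisfying t: {n5, n6}.
States satisfying t ∧ r: {n5}.
States satisfying E[t U t ∧ r]: {n5}.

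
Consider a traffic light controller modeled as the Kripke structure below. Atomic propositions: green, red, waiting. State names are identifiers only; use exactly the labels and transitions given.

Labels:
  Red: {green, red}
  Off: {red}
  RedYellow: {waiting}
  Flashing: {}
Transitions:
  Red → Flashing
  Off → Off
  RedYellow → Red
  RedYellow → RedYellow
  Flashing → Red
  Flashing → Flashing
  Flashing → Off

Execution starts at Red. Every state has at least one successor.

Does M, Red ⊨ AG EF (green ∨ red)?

States satisfying EF (green ∨ red): {Red, Off, RedYellow, Flashing}.
States satisfying AG EF (green ∨ red): {Red, Off, RedYellow, Flashing}.
Every state reachable from Red satisfies EF (green ∨ red).
Red ∈ Sat(AG EF (green ∨ red)).

Yes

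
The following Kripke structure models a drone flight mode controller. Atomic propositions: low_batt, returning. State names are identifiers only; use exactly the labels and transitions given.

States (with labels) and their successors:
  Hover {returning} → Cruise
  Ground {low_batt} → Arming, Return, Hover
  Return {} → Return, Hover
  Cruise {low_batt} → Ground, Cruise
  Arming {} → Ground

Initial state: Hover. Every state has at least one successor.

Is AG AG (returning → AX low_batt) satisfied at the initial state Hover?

States satisfying AG (returning → AX low_batt): {Hover, Ground, Return, Cruise, Arming}.
States satisfying AG AG (returning → AX low_batt): {Hover, Ground, Return, Cruise, Arming}.
Every state reachable from Hover satisfies AG (returning → AX low_batt).
Hover ∈ Sat(AG AG (returning → AX low_batt)).

Satisfied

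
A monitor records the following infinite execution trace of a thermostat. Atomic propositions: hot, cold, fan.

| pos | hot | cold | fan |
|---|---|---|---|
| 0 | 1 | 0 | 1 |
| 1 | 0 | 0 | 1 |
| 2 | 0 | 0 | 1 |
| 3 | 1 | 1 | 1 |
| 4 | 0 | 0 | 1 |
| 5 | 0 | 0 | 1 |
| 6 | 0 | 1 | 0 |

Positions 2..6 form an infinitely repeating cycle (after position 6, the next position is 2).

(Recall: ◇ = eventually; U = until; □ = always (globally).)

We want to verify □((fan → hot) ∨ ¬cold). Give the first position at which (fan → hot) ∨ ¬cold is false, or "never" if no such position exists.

(fan → hot) ∨ ¬cold holds at every position 0..6, and those are all the positions the trace ever visits, so the invariant □((fan → hot) ∨ ¬cold) is never violated.

never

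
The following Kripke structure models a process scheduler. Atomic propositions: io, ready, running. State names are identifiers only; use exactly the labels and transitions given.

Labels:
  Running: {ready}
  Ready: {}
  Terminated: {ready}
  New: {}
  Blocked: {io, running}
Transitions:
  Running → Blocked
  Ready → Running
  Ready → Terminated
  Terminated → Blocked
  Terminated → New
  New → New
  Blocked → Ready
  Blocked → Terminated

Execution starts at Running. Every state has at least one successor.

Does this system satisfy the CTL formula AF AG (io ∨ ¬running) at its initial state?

States satisfying AG (io ∨ ¬running): {Running, Ready, Terminated, New, Blocked}.
States satisfying AF AG (io ∨ ¬running): {Running, Ready, Terminated, New, Blocked}.
Running ∈ Sat(AF AG (io ∨ ¬running)).

Yes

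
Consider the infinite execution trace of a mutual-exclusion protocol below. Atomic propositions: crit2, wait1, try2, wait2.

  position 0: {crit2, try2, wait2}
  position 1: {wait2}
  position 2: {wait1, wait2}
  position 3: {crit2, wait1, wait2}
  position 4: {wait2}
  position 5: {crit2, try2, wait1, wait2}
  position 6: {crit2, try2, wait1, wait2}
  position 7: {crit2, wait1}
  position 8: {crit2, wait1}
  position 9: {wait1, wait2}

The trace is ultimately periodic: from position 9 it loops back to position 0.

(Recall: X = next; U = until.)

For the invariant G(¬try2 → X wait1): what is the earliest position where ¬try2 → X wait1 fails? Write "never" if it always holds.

3

Check ¬try2 → X wait1 at each position in order: 0 ✓, 1 ✓, 2 ✓.
At position 3 the labels are {crit2, wait1, wait2} and the next position 4 has {wait2}, so ¬try2 → X wait1 is false there. This is the first violation.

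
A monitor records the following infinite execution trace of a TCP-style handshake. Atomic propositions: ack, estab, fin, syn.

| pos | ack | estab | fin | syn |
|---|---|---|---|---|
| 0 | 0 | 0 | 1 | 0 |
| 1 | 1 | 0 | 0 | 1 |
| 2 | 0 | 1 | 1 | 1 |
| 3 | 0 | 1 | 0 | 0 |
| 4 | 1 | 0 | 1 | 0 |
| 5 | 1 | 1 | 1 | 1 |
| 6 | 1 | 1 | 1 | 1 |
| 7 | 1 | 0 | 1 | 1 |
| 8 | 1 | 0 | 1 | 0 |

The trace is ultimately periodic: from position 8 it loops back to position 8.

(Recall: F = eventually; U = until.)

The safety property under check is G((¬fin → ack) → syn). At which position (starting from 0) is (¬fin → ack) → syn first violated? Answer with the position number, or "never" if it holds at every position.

0

At position 0 the labels are {fin}, so (¬fin → ack) → syn is false there. This is the first violation.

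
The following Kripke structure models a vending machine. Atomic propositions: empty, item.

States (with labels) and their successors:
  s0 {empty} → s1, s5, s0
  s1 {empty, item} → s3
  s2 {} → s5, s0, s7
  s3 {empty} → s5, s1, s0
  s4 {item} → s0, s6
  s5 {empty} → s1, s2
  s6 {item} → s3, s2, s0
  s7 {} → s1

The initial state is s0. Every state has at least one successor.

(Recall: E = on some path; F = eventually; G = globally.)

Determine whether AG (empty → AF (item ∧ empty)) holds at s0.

Violated

States satisfying empty → AF (item ∧ empty): {s1, s2, s4, s6, s7}.
States satisfying AG (empty → AF (item ∧ empty)): ∅.
s0 is reachable from s0 and violates empty → AF (item ∧ empty), so AG fails at s0.
s0 ∉ Sat(AG (empty → AF (item ∧ empty))).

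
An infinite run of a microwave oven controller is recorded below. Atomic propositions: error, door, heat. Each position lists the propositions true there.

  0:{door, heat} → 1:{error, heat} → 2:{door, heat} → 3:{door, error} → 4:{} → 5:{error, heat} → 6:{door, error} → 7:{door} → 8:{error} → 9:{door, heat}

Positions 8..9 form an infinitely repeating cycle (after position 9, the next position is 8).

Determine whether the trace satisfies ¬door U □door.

Walking from position 0: at position 0, □door has not yet held and ¬door fails, so ¬door U □door is false.

Does not hold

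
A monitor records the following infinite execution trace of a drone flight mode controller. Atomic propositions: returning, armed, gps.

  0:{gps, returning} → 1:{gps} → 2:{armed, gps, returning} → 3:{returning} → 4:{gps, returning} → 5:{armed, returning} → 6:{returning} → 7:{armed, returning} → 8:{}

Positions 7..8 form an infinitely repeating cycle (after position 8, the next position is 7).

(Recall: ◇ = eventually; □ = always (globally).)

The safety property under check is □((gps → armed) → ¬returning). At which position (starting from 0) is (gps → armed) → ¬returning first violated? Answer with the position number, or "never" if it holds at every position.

Check (gps → armed) → ¬returning at each position in order: 0 ✓, 1 ✓.
At position 2 the labels are {armed, gps, returning}, so (gps → armed) → ¬returning is false there. This is the first violation.

2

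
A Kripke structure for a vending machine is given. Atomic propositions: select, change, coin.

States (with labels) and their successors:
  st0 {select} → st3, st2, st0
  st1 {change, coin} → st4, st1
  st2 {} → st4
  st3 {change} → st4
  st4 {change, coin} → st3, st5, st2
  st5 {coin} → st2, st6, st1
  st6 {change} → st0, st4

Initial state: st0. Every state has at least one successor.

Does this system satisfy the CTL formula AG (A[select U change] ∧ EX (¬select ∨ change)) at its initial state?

Does not hold

States satisfying A[select U change] ∧ EX (¬select ∨ change): {st1, st3, st4, st6}.
States satisfying AG (A[select U change] ∧ EX (¬select ∨ change)): ∅.
st0 is reachable from st0 and violates A[select U change] ∧ EX (¬select ∨ change), so AG fails at st0.
st0 ∉ Sat(AG (A[select U change] ∧ EX (¬select ∨ change))).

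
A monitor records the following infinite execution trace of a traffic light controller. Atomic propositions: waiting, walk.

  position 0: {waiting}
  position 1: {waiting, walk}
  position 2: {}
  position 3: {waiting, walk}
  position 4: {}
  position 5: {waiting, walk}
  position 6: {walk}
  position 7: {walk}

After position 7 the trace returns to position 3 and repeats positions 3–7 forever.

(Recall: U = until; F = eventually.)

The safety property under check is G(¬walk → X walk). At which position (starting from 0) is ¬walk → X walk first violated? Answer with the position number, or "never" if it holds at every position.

never

¬walk → X walk holds at every position 0..7, and those are all the positions the trace ever visits, so the invariant G(¬walk → X walk) is never violated.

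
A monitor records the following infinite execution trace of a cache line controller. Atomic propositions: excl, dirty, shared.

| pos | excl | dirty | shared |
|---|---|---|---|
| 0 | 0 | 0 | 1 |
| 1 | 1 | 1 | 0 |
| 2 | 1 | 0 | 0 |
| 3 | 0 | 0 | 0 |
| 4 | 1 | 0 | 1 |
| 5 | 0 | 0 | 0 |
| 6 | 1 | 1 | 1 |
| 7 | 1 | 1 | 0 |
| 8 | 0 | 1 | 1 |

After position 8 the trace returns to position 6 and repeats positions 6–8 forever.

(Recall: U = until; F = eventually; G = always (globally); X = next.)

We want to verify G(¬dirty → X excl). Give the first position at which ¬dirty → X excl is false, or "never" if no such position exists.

Check ¬dirty → X excl at each position in order: 0 ✓, 1 ✓.
At position 2 the labels are {excl} and the next position 3 has {}, so ¬dirty → X excl is false there. This is the first violation.

2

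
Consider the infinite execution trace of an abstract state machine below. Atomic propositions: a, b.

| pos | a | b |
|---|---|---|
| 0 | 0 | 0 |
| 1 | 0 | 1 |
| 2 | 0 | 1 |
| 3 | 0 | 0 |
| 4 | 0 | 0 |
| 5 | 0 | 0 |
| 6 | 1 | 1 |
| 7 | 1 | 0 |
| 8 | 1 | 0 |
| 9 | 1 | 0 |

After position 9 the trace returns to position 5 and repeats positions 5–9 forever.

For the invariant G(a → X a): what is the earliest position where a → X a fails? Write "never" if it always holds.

Check a → X a at each position in order: 0 ✓, 1 ✓, 2 ✓, 3 ✓, 4 ✓, 5 ✓, 6 ✓, 7 ✓, 8 ✓.
At position 9 the labels are {a} and the next position 5 has {}, so a → X a is false there. This is the first violation.

9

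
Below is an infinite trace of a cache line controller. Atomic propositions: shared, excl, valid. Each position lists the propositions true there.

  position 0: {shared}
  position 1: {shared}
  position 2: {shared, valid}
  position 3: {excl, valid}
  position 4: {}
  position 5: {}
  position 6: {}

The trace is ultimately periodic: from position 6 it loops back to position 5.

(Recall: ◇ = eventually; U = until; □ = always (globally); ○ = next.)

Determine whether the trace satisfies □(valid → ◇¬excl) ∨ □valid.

Yes

valid → ◇¬excl holds at every position 0..6, and those are all positions ever visited, so □(valid → ◇¬excl) holds.
Positions where valid holds: 2, 3.
Check ◇¬excl at each: 2→ok, 3→ok.
valid must hold at every position from 0 onward. It fails at position 0, so □valid is false.
At position 0: □(valid → ◇¬excl) is true; □valid is false; so □(valid → ◇¬excl) ∨ □valid is true.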